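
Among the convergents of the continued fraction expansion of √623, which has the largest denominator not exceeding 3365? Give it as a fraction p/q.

√623 = [24; 1, 23, 1, 48, …] (period length 4).
Convergents:
  p_0/q_0 = 24/1
  p_1/q_1 = 25/1
  p_2/q_2 = 599/24
  p_3/q_3 = 624/25
  p_4/q_4 = 30551/1224
  p_5/q_5 = 31175/1249
  p_6/q_6 = 747576/29951
q_5 = 1249 ≤ 3365 < 29951 = q_6, so the answer is 31175/1249.

31175/1249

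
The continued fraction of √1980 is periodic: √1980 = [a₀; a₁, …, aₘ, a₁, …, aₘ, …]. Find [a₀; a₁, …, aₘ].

[44; 2, 88]

a₀ = ⌊√1980⌋ = 44.
With m₀=0, d₀=1 and mₖ₊₁ = dₖaₖ − mₖ, dₖ₊₁ = (n − mₖ₊₁²)/dₖ, aₖ₊₁ = ⌊(a₀+mₖ₊₁)/dₖ₊₁⌋:
  k=1: m=44, d=44, a=2
  k=2: m=44, d=1, a=88
d=1 and a=2a₀=88 at k=2, so the next step gives (m, d) = (44, 44) again — its k=1 value — and the period has length 2.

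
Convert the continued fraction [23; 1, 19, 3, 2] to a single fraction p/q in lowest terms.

3401/142

Fold from the inside: start with 2/1.
  3 + 1/2 = 7/2
  19 + 2/7 = 135/7
  1 + 7/135 = 142/135
  23 + 135/142 = 3401/142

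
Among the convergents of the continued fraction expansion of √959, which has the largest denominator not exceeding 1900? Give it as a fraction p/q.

√959 = [30; 1, 29, 1, 60, …] (period length 4).
Convergents:
  p_0/q_0 = 30/1
  p_1/q_1 = 31/1
  p_2/q_2 = 929/30
  p_3/q_3 = 960/31
  p_4/q_4 = 58529/1890
  p_5/q_5 = 59489/1921
q_4 = 1890 ≤ 1900 < 1921 = q_5, so the answer is 58529/1890.

58529/1890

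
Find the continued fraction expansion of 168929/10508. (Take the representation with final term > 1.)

168929 = 16×10508 + 801
10508 = 13×801 + 95
801 = 8×95 + 41
95 = 2×41 + 13
41 = 3×13 + 2
13 = 6×2 + 1
2 = 2×1 + 0  (stop)
So 168929/10508 = [16; 13, 8, 2, 3, 6, 2].

[16; 13, 8, 2, 3, 6, 2]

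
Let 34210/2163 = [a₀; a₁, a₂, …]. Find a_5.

34210 = 15·2163 + 1765   →  a_0 = 15
2163 = 1·1765 + 398   →  a_1 = 1
1765 = 4·398 + 173   →  a_2 = 4
398 = 2·173 + 52   →  a_3 = 2
173 = 3·52 + 17   →  a_4 = 3
52 = 3·17 + 1   →  a_5 = 3

3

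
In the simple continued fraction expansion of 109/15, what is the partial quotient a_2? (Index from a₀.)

109 = 7·15 + 4   →  a_0 = 7
15 = 3·4 + 3   →  a_1 = 3
4 = 1·3 + 1   →  a_2 = 1

1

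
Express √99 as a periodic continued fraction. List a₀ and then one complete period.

[9; 1, 18]

a₀ = ⌊√99⌋ = 9.
With m₀=0, d₀=1 and mₖ₊₁ = dₖaₖ − mₖ, dₖ₊₁ = (n − mₖ₊₁²)/dₖ, aₖ₊₁ = ⌊(a₀+mₖ₊₁)/dₖ₊₁⌋:
  k=1: m=9, d=18, a=1
  k=2: m=9, d=1, a=18
d=1 and a=2a₀=18 at k=2, so the next step gives (m, d) = (9, 18) again — its k=1 value — and the period has length 2.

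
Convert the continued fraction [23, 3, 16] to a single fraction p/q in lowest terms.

1143/49

Fold from the inside: start with 16/1.
  3 + 1/16 = 49/16
  23 + 16/49 = 1143/49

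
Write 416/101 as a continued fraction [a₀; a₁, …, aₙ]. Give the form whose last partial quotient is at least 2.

416 = 4*101 + 12
101 = 8*12 + 5
12 = 2*5 + 2
5 = 2*2 + 1
2 = 2*1 + 0  (stop)
So 416/101 = [4; 8, 2, 2, 2].

[4; 8, 2, 2, 2]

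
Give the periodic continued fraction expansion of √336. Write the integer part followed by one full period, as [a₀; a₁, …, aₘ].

a₀ = ⌊√336⌋ = 18.
With m₀=0, d₀=1 and mₖ₊₁ = dₖaₖ − mₖ, dₖ₊₁ = (n − mₖ₊₁²)/dₖ, aₖ₊₁ = ⌊(a₀+mₖ₊₁)/dₖ₊₁⌋:
  k=1: m=18, d=12, a=3
  k=2: m=18, d=1, a=36
d=1 and a=2a₀=36 at k=2, so the next step gives (m, d) = (18, 12) again — its k=1 value — and the period has length 2.

[18; 3, 36]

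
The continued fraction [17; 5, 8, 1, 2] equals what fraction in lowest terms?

2287/133

Using pₖ = aₖpₖ₋₁ + pₖ₋₂ and qₖ = aₖqₖ₋₁ + qₖ₋₂:
  k=0: a=17, p=17, q=1
  k=1: a=5, p=86, q=5
  k=2: a=8, p=705, q=41
  k=3: a=1, p=791, q=46
  k=4: a=2, p=2287, q=133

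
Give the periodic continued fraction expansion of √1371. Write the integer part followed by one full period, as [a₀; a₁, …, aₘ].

a₀ = ⌊√1371⌋ = 37.

[37; 37, 74]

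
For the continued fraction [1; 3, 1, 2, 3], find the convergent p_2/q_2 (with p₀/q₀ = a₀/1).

Using pₖ = aₖpₖ₋₁ + pₖ₋₂, qₖ = aₖqₖ₋₁ + qₖ₋₂ (with p₋₁=1, p₋₂=0, q₋₁=0, q₋₂=1):
  k=0: a=1, p=1, q=1
  k=1: a=3, p=4, q=3
  k=2: a=1, p=5, q=4

5/4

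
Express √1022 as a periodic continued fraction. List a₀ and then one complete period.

a₀ = ⌊√1022⌋ = 31.

[31; 1, 30, 1, 62]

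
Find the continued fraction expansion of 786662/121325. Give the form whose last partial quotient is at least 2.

786662 = 6*121325 + 58712
121325 = 2*58712 + 3901
58712 = 15*3901 + 197
3901 = 19*197 + 158
197 = 1*158 + 39
158 = 4*39 + 2
39 = 19*2 + 1
2 = 2*1 + 0  (stop)
So 786662/121325 = [6; 2, 15, 19, 1, 4, 19, 2].

[6; 2, 15, 19, 1, 4, 19, 2]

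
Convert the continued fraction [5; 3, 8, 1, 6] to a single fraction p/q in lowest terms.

Using pₖ = aₖpₖ₋₁ + pₖ₋₂ and qₖ = aₖqₖ₋₁ + qₖ₋₂:
  k=0: a=5, p=5, q=1
  k=1: a=3, p=16, q=3
  k=2: a=8, p=133, q=25
  k=3: a=1, p=149, q=28
  k=4: a=6, p=1027, q=193

1027/193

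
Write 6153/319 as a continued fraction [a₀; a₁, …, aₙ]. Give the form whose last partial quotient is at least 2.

[19; 3, 2, 7, 6]

6153 = 19×319 + 92
319 = 3×92 + 43
92 = 2×43 + 6
43 = 7×6 + 1
6 = 6×1 + 0  (stop)
So 6153/319 = [19; 3, 2, 7, 6].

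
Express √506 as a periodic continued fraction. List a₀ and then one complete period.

[22; 2, 44]

a₀ = ⌊√506⌋ = 22.
With m₀=0, d₀=1 and mₖ₊₁ = dₖaₖ − mₖ, dₖ₊₁ = (n − mₖ₊₁²)/dₖ, aₖ₊₁ = ⌊(a₀+mₖ₊₁)/dₖ₊₁⌋:
  k=1: m=22, d=22, a=2
  k=2: m=22, d=1, a=44
d=1 and a=2a₀=44 at k=2, so the next step gives (m, d) = (22, 22) again — its k=1 value — and the period has length 2.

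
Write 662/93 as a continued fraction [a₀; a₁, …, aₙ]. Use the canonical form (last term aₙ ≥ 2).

662 = 7*93 + 11
93 = 8*11 + 5
11 = 2*5 + 1
5 = 5*1 + 0  (stop)
So 662/93 = [7; 8, 2, 5].

[7; 8, 2, 5]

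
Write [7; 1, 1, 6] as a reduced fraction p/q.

Fold from the inside: start with 6/1.
  1 + 1/6 = 7/6
  1 + 6/7 = 13/7
  7 + 7/13 = 98/13

98/13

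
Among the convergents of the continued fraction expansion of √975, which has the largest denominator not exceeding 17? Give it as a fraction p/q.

281/9

√975 = [31; 4, 2, 4, 62, …] (period length 4).
Convergents:
  p_0/q_0 = 31/1
  p_1/q_1 = 125/4
  p_2/q_2 = 281/9
  p_3/q_3 = 1249/40
q_2 = 9 ≤ 17 < 40 = q_3, so the answer is 281/9.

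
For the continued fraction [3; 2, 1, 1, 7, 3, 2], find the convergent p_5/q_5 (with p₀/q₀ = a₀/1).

404/119

Using pₖ = aₖpₖ₋₁ + pₖ₋₂, qₖ = aₖqₖ₋₁ + qₖ₋₂ (with p₋₁=1, p₋₂=0, q₋₁=0, q₋₂=1):
  k=0: a=3, p=3, q=1
  k=1: a=2, p=7, q=2
  k=2: a=1, p=10, q=3
  k=3: a=1, p=17, q=5
  k=4: a=7, p=129, q=38
  k=5: a=3, p=404, q=119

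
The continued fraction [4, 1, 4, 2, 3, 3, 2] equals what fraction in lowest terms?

1387/288

Using pₖ = aₖpₖ₋₁ + pₖ₋₂ and qₖ = aₖqₖ₋₁ + qₖ₋₂:
  k=0: a=4, p=4, q=1
  k=1: a=1, p=5, q=1
  k=2: a=4, p=24, q=5
  k=3: a=2, p=53, q=11
  k=4: a=3, p=183, q=38
  k=5: a=3, p=602, q=125
  k=6: a=2, p=1387, q=288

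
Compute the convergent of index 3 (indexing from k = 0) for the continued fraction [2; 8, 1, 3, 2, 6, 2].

74/35

Using pₖ = aₖpₖ₋₁ + pₖ₋₂, qₖ = aₖqₖ₋₁ + qₖ₋₂ (with p₋₁=1, p₋₂=0, q₋₁=0, q₋₂=1):
  k=0: a=2, p=2, q=1
  k=1: a=8, p=17, q=8
  k=2: a=1, p=19, q=9
  k=3: a=3, p=74, q=35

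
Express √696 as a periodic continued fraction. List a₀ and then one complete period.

[26; 2, 1, 1, 1, 1, 1, 2, 52]

a₀ = ⌊√696⌋ = 26.
With m₀=0, d₀=1 and mₖ₊₁ = dₖaₖ − mₖ, dₖ₊₁ = (n − mₖ₊₁²)/dₖ, aₖ₊₁ = ⌊(a₀+mₖ₊₁)/dₖ₊₁⌋:
  k=1: m=26, d=20, a=2
  k=2: m=14, d=25, a=1
  k=3: m=11, d=23, a=1
  k=4: m=12, d=24, a=1
  k=5: m=12, d=23, a=1
  k=6: m=11, d=25, a=1
  k=7: m=14, d=20, a=2
  k=8: m=26, d=1, a=52
d=1 and a=2a₀=52 at k=8, so the next step gives (m, d) = (26, 20) again — its k=1 value — and the period has length 8.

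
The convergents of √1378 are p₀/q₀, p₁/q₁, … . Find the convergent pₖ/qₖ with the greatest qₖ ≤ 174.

5197/140

√1378 = [37; 8, 4, 4, 8, 74, …] (period length 5).
Convergents:
  p_0/q_0 = 37/1
  p_1/q_1 = 297/8
  p_2/q_2 = 1225/33
  p_3/q_3 = 5197/140
  p_4/q_4 = 42801/1153
q_3 = 140 ≤ 174 < 1153 = q_4, so the answer is 5197/140.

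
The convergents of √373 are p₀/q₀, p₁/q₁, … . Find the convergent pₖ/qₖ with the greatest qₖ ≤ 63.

√373 = [19; 3, 5, 5, 3, 38, …] (period length 5).
Convergents:
  p_0/q_0 = 19/1
  p_1/q_1 = 58/3
  p_2/q_2 = 309/16
  p_3/q_3 = 1603/83
q_2 = 16 ≤ 63 < 83 = q_3, so the answer is 309/16.

309/16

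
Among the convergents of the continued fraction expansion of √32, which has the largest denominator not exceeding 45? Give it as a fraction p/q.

198/35

√32 = [5; 1, 1, 1, 10, …] (period length 4).
Convergents:
  p_0/q_0 = 5/1
  p_1/q_1 = 6/1
  p_2/q_2 = 11/2
  p_3/q_3 = 17/3
  p_4/q_4 = 181/32
  p_5/q_5 = 198/35
  p_6/q_6 = 379/67
q_5 = 35 ≤ 45 < 67 = q_6, so the answer is 198/35.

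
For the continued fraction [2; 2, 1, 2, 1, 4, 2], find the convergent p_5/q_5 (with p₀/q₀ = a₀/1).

Using pₖ = aₖpₖ₋₁ + pₖ₋₂, qₖ = aₖqₖ₋₁ + qₖ₋₂ (with p₋₁=1, p₋₂=0, q₋₁=0, q₋₂=1):
  k=0: a=2, p=2, q=1
  k=1: a=2, p=5, q=2
  k=2: a=1, p=7, q=3
  k=3: a=2, p=19, q=8
  k=4: a=1, p=26, q=11
  k=5: a=4, p=123, q=52

123/52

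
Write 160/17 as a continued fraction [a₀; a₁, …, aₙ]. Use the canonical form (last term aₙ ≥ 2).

[9; 2, 2, 3]

160 = 9×17 + 7
17 = 2×7 + 3
7 = 2×3 + 1
3 = 3×1 + 0  (stop)
So 160/17 = [9; 2, 2, 3].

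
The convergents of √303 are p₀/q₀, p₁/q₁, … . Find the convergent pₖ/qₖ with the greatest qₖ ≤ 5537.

86843/4989

√303 = [17; 2, 2, 5, 2, 2, 34, …] (period length 6).
Convergents:
  p_0/q_0 = 17/1
  p_1/q_1 = 35/2
  p_2/q_2 = 87/5
  p_3/q_3 = 470/27
  p_4/q_4 = 1027/59
  p_5/q_5 = 2524/145
  p_6/q_6 = 86843/4989
  p_7/q_7 = 176210/10123
q_6 = 4989 ≤ 5537 < 10123 = q_7, so the answer is 86843/4989.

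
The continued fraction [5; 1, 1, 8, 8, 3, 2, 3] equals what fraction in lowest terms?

Using pₖ = aₖpₖ₋₁ + pₖ₋₂ and qₖ = aₖqₖ₋₁ + qₖ₋₂:
  k=0: a=5, p=5, q=1
  k=1: a=1, p=6, q=1
  k=2: a=1, p=11, q=2
  k=3: a=8, p=94, q=17
  k=4: a=8, p=763, q=138
  k=5: a=3, p=2383, q=431
  k=6: a=2, p=5529, q=1000
  k=7: a=3, p=18970, q=3431

18970/3431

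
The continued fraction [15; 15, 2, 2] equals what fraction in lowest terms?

Fold from the inside: start with 2/1.
  2 + 1/2 = 5/2
  15 + 2/5 = 77/5
  15 + 5/77 = 1160/77

1160/77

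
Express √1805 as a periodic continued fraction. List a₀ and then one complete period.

a₀ = ⌊√1805⌋ = 42.
With m₀=0, d₀=1 and mₖ₊₁ = dₖaₖ − mₖ, dₖ₊₁ = (n − mₖ₊₁²)/dₖ, aₖ₊₁ = ⌊(a₀+mₖ₊₁)/dₖ₊₁⌋:
  k=1: m=42, d=41, a=2
  k=2: m=40, d=5, a=16
  k=3: m=40, d=41, a=2
  k=4: m=42, d=1, a=84
d=1 and a=2a₀=84 at k=4, so the next step gives (m, d) = (42, 41) again — its k=1 value — and the period has length 4.

[42; 2, 16, 2, 84]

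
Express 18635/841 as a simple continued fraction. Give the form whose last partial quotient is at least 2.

18635 = 22*841 + 133
841 = 6*133 + 43
133 = 3*43 + 4
43 = 10*4 + 3
4 = 1*3 + 1
3 = 3*1 + 0  (stop)
So 18635/841 = [22; 6, 3, 10, 1, 3].

[22; 6, 3, 10, 1, 3]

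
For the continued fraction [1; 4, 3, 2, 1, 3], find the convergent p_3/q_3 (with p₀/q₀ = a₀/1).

37/30

Using pₖ = aₖpₖ₋₁ + pₖ₋₂, qₖ = aₖqₖ₋₁ + qₖ₋₂ (with p₋₁=1, p₋₂=0, q₋₁=0, q₋₂=1):
  k=0: a=1, p=1, q=1
  k=1: a=4, p=5, q=4
  k=2: a=3, p=16, q=13
  k=3: a=2, p=37, q=30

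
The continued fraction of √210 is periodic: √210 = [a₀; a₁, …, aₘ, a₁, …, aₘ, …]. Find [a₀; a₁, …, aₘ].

a₀ = ⌊√210⌋ = 14.
With m₀=0, d₀=1 and mₖ₊₁ = dₖaₖ − mₖ, dₖ₊₁ = (n − mₖ₊₁²)/dₖ, aₖ₊₁ = ⌊(a₀+mₖ₊₁)/dₖ₊₁⌋:
  k=1: m=14, d=14, a=2
  k=2: m=14, d=1, a=28
d=1 and a=2a₀=28 at k=2, so the next step gives (m, d) = (14, 14) again — its k=1 value — and the period has length 2.

[14; 2, 28]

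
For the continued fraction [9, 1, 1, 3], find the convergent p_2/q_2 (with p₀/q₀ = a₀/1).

19/2

Using pₖ = aₖpₖ₋₁ + pₖ₋₂, qₖ = aₖqₖ₋₁ + qₖ₋₂ (with p₋₁=1, p₋₂=0, q₋₁=0, q₋₂=1):
  k=0: a=9, p=9, q=1
  k=1: a=1, p=10, q=1
  k=2: a=1, p=19, q=2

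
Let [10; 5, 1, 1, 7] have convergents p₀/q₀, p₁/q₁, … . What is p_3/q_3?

Using pₖ = aₖpₖ₋₁ + pₖ₋₂, qₖ = aₖqₖ₋₁ + qₖ₋₂ (with p₋₁=1, p₋₂=0, q₋₁=0, q₋₂=1):
  k=0: a=10, p=10, q=1
  k=1: a=5, p=51, q=5
  k=2: a=1, p=61, q=6
  k=3: a=1, p=112, q=11

112/11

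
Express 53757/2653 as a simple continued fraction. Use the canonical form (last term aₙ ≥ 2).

[20; 3, 1, 4, 6, 7, 3]

53757 = 20*2653 + 697
2653 = 3*697 + 562
697 = 1*562 + 135
562 = 4*135 + 22
135 = 6*22 + 3
22 = 7*3 + 1
3 = 3*1 + 0  (stop)
So 53757/2653 = [20; 3, 1, 4, 6, 7, 3].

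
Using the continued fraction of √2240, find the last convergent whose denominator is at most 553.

10081/213

√2240 = [47; 3, 23, 3, 94, …] (period length 4).
Convergents:
  p_0/q_0 = 47/1
  p_1/q_1 = 142/3
  p_2/q_2 = 3313/70
  p_3/q_3 = 10081/213
  p_4/q_4 = 950927/20092
q_3 = 213 ≤ 553 < 20092 = q_4, so the answer is 10081/213.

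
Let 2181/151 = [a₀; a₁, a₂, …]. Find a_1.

2181 = 14·151 + 67   →  a_0 = 14
151 = 2·67 + 17   →  a_1 = 2

2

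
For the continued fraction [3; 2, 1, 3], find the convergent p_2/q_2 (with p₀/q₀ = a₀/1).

10/3

Using pₖ = aₖpₖ₋₁ + pₖ₋₂, qₖ = aₖqₖ₋₁ + qₖ₋₂ (with p₋₁=1, p₋₂=0, q₋₁=0, q₋₂=1):
  k=0: a=3, p=3, q=1
  k=1: a=2, p=7, q=2
  k=2: a=1, p=10, q=3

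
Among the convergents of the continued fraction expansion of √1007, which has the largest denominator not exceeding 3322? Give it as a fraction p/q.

√1007 = [31; 1, 2, 1, 2, 1, 62, …] (period length 6).
Convergents:
  p_0/q_0 = 31/1
  p_1/q_1 = 32/1
  p_2/q_2 = 95/3
  p_3/q_3 = 127/4
  p_4/q_4 = 349/11
  p_5/q_5 = 476/15
  p_6/q_6 = 29861/941
  p_7/q_7 = 30337/956
  p_8/q_8 = 90535/2853
  p_9/q_9 = 120872/3809
q_8 = 2853 ≤ 3322 < 3809 = q_9, so the answer is 90535/2853.

90535/2853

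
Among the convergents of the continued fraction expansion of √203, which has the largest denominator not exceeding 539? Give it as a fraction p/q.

6497/456

√203 = [14; 4, 28, …] (period length 2).
Convergents:
  p_0/q_0 = 14/1
  p_1/q_1 = 57/4
  p_2/q_2 = 1610/113
  p_3/q_3 = 6497/456
  p_4/q_4 = 183526/12881
q_3 = 456 ≤ 539 < 12881 = q_4, so the answer is 6497/456.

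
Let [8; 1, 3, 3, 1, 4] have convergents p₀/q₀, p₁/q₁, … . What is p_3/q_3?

114/13

Using pₖ = aₖpₖ₋₁ + pₖ₋₂, qₖ = aₖqₖ₋₁ + qₖ₋₂ (with p₋₁=1, p₋₂=0, q₋₁=0, q₋₂=1):
  k=0: a=8, p=8, q=1
  k=1: a=1, p=9, q=1
  k=2: a=3, p=35, q=4
  k=3: a=3, p=114, q=13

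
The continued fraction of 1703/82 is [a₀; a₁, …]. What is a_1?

1703 = 20·82 + 63   →  a_0 = 20
82 = 1·63 + 19   →  a_1 = 1

1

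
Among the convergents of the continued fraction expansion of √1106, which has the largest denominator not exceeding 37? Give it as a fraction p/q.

√1106 = [33; 3, 1, 8, 1, 3, 66, …] (period length 6).
Convergents:
  p_0/q_0 = 33/1
  p_1/q_1 = 100/3
  p_2/q_2 = 133/4
  p_3/q_3 = 1164/35
  p_4/q_4 = 1297/39
q_3 = 35 ≤ 37 < 39 = q_4, so the answer is 1164/35.

1164/35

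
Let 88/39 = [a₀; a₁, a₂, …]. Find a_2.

1

88 = 2·39 + 10   →  a_0 = 2
39 = 3·10 + 9   →  a_1 = 3
10 = 1·9 + 1   →  a_2 = 1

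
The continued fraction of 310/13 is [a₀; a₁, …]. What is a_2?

5

310 = 23·13 + 11   →  a_0 = 23
13 = 1·11 + 2   →  a_1 = 1
11 = 5·2 + 1   →  a_2 = 5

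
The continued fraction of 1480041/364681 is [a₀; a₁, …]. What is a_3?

1480041 = 4·364681 + 21317   →  a_0 = 4
364681 = 17·21317 + 2292   →  a_1 = 17
21317 = 9·2292 + 689   →  a_2 = 9
2292 = 3·689 + 225   →  a_3 = 3

3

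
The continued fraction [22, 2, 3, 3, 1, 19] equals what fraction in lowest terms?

Using pₖ = aₖpₖ₋₁ + pₖ₋₂ and qₖ = aₖqₖ₋₁ + qₖ₋₂:
  k=0: a=22, p=22, q=1
  k=1: a=2, p=45, q=2
  k=2: a=3, p=157, q=7
  k=3: a=3, p=516, q=23
  k=4: a=1, p=673, q=30
  k=5: a=19, p=13303, q=593

13303/593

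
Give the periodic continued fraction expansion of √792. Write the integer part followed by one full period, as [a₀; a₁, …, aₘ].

[28; 7, 56]

a₀ = ⌊√792⌋ = 28.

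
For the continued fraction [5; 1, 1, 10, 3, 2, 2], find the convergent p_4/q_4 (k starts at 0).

Using pₖ = aₖpₖ₋₁ + pₖ₋₂, qₖ = aₖqₖ₋₁ + qₖ₋₂ (with p₋₁=1, p₋₂=0, q₋₁=0, q₋₂=1):
  k=0: a=5, p=5, q=1
  k=1: a=1, p=6, q=1
  k=2: a=1, p=11, q=2
  k=3: a=10, p=116, q=21
  k=4: a=3, p=359, q=65

359/65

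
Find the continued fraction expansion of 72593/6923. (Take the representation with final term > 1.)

72593 = 10·6923 + 3363
6923 = 2·3363 + 197
3363 = 17·197 + 14
197 = 14·14 + 1
14 = 14·1 + 0  (stop)
So 72593/6923 = [10; 2, 17, 14, 14].

[10; 2, 17, 14, 14]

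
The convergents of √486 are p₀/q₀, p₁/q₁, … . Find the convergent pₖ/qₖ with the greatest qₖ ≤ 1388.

21362/969

√486 = [22; 22, 44, …] (period length 2).
Convergents:
  p_0/q_0 = 22/1
  p_1/q_1 = 485/22
  p_2/q_2 = 21362/969
  p_3/q_3 = 470449/21340
q_2 = 969 ≤ 1388 < 21340 = q_3, so the answer is 21362/969.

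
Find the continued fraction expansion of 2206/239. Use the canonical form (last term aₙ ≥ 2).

2206 = 9·239 + 55
239 = 4·55 + 19
55 = 2·19 + 17
19 = 1·17 + 2
17 = 8·2 + 1
2 = 2·1 + 0  (stop)
So 2206/239 = [9; 4, 2, 1, 8, 2].

[9; 4, 2, 1, 8, 2]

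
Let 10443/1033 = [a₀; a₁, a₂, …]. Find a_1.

9

10443 = 10·1033 + 113   →  a_0 = 10
1033 = 9·113 + 16   →  a_1 = 9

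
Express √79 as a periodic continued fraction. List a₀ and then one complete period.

a₀ = ⌊√79⌋ = 8.
With m₀=0, d₀=1 and mₖ₊₁ = dₖaₖ − mₖ, dₖ₊₁ = (n − mₖ₊₁²)/dₖ, aₖ₊₁ = ⌊(a₀+mₖ₊₁)/dₖ₊₁⌋:
  k=1: m=8, d=15, a=1
  k=2: m=7, d=2, a=7
  k=3: m=7, d=15, a=1
  k=4: m=8, d=1, a=16
d=1 and a=2a₀=16 at k=4, so the next step gives (m, d) = (8, 15) again — its k=1 value — and the period has length 4.

[8; 1, 7, 1, 16]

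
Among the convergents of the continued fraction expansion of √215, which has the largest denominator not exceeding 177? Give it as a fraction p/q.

√215 = [14; 1, 1, 1, 28, …] (period length 4).
Convergents:
  p_0/q_0 = 14/1
  p_1/q_1 = 15/1
  p_2/q_2 = 29/2
  p_3/q_3 = 44/3
  p_4/q_4 = 1261/86
  p_5/q_5 = 1305/89
  p_6/q_6 = 2566/175
  p_7/q_7 = 3871/264
q_6 = 175 ≤ 177 < 264 = q_7, so the answer is 2566/175.

2566/175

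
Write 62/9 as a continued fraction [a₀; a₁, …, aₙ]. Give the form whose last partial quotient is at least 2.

[6; 1, 8]

62 = 6·9 + 8
9 = 1·8 + 1
8 = 8·1 + 0  (stop)
So 62/9 = [6; 1, 8].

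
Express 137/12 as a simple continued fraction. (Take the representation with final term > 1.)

[11; 2, 2, 2]

137 = 11·12 + 5
12 = 2·5 + 2
5 = 2·2 + 1
2 = 2·1 + 0  (stop)
So 137/12 = [11; 2, 2, 2].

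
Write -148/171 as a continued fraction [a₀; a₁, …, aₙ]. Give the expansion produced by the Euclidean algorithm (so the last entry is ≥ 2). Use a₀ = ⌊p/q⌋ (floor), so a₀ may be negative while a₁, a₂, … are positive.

-148 = -1*171 + 23
171 = 7*23 + 10
23 = 2*10 + 3
10 = 3*3 + 1
3 = 3*1 + 0  (stop)
So -148/171 = [-1; 7, 2, 3, 3].

[-1; 7, 2, 3, 3]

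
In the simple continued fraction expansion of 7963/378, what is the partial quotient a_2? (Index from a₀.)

7963 = 21·378 + 25   →  a_0 = 21
378 = 15·25 + 3   →  a_1 = 15
25 = 8·3 + 1   →  a_2 = 8

8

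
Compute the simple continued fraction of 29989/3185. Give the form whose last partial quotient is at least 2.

[9; 2, 2, 2, 6, 1, 3, 9]

29989 = 9×3185 + 1324
3185 = 2×1324 + 537
1324 = 2×537 + 250
537 = 2×250 + 37
250 = 6×37 + 28
37 = 1×28 + 9
28 = 3×9 + 1
9 = 9×1 + 0  (stop)
So 29989/3185 = [9; 2, 2, 2, 6, 1, 3, 9].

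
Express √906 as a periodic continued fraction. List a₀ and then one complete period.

a₀ = ⌊√906⌋ = 30.
With m₀=0, d₀=1 and mₖ₊₁ = dₖaₖ − mₖ, dₖ₊₁ = (n − mₖ₊₁²)/dₖ, aₖ₊₁ = ⌊(a₀+mₖ₊₁)/dₖ₊₁⌋:
  k=1: m=30, d=6, a=10
  k=2: m=30, d=1, a=60
d=1 and a=2a₀=60 at k=2, so the next step gives (m, d) = (30, 6) again — its k=1 value — and the period has length 2.

[30; 10, 60]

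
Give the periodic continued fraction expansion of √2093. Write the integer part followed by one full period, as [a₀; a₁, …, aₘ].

[45; 1, 2, 1, 90]

a₀ = ⌊√2093⌋ = 45.
With m₀=0, d₀=1 and mₖ₊₁ = dₖaₖ − mₖ, dₖ₊₁ = (n − mₖ₊₁²)/dₖ, aₖ₊₁ = ⌊(a₀+mₖ₊₁)/dₖ₊₁⌋:
  k=1: m=45, d=68, a=1
  k=2: m=23, d=23, a=2
  k=3: m=23, d=68, a=1
  k=4: m=45, d=1, a=90
d=1 and a=2a₀=90 at k=4, so the next step gives (m, d) = (45, 68) again — its k=1 value — and the period has length 4.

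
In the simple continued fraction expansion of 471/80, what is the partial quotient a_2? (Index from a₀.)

471 = 5·80 + 71   →  a_0 = 5
80 = 1·71 + 9   →  a_1 = 1
71 = 7·9 + 8   →  a_2 = 7

7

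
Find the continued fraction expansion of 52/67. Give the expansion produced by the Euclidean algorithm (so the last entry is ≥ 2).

[0; 1, 3, 2, 7]

52 = 0·67 + 52
67 = 1·52 + 15
52 = 3·15 + 7
15 = 2·7 + 1
7 = 7·1 + 0  (stop)
So 52/67 = [0; 1, 3, 2, 7].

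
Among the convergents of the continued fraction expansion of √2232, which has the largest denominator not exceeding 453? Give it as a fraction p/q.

7937/168

√2232 = [47; 4, 10, 4, 94, …] (period length 4).
Convergents:
  p_0/q_0 = 47/1
  p_1/q_1 = 189/4
  p_2/q_2 = 1937/41
  p_3/q_3 = 7937/168
  p_4/q_4 = 748015/15833
q_3 = 168 ≤ 453 < 15833 = q_4, so the answer is 7937/168.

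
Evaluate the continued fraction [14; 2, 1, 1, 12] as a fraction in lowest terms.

Using pₖ = aₖpₖ₋₁ + pₖ₋₂ and qₖ = aₖqₖ₋₁ + qₖ₋₂:
  k=0: a=14, p=14, q=1
  k=1: a=2, p=29, q=2
  k=2: a=1, p=43, q=3
  k=3: a=1, p=72, q=5
  k=4: a=12, p=907, q=63

907/63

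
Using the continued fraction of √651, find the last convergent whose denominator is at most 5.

√651 = [25; 1, 1, 16, 1, 1, 50, …] (period length 6).
Convergents:
  p_0/q_0 = 25/1
  p_1/q_1 = 26/1
  p_2/q_2 = 51/2
  p_3/q_3 = 842/33
q_2 = 2 ≤ 5 < 33 = q_3, so the answer is 51/2.

51/2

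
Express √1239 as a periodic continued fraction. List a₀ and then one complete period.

[35; 5, 70]

a₀ = ⌊√1239⌋ = 35.
With m₀=0, d₀=1 and mₖ₊₁ = dₖaₖ − mₖ, dₖ₊₁ = (n − mₖ₊₁²)/dₖ, aₖ₊₁ = ⌊(a₀+mₖ₊₁)/dₖ₊₁⌋:
  k=1: m=35, d=14, a=5
  k=2: m=35, d=1, a=70
d=1 and a=2a₀=70 at k=2, so the next step gives (m, d) = (35, 14) again — its k=1 value — and the period has length 2.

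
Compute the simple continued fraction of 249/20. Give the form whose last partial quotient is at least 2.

249 = 12×20 + 9
20 = 2×9 + 2
9 = 4×2 + 1
2 = 2×1 + 0  (stop)
So 249/20 = [12; 2, 4, 2].

[12; 2, 4, 2]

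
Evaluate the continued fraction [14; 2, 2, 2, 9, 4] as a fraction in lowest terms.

6689/464

Using pₖ = aₖpₖ₋₁ + pₖ₋₂ and qₖ = aₖqₖ₋₁ + qₖ₋₂:
  k=0: a=14, p=14, q=1
  k=1: a=2, p=29, q=2
  k=2: a=2, p=72, q=5
  k=3: a=2, p=173, q=12
  k=4: a=9, p=1629, q=113
  k=5: a=4, p=6689, q=464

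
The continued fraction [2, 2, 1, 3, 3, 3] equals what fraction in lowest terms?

Using pₖ = aₖpₖ₋₁ + pₖ₋₂ and qₖ = aₖqₖ₋₁ + qₖ₋₂:
  k=0: a=2, p=2, q=1
  k=1: a=2, p=5, q=2
  k=2: a=1, p=7, q=3
  k=3: a=3, p=26, q=11
  k=4: a=3, p=85, q=36
  k=5: a=3, p=281, q=119

281/119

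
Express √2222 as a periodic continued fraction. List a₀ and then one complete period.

[47; 7, 4, 7, 94]

a₀ = ⌊√2222⌋ = 47.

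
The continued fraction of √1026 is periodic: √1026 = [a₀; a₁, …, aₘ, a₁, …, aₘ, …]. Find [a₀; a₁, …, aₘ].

[32; 32, 64]

a₀ = ⌊√1026⌋ = 32.
With m₀=0, d₀=1 and mₖ₊₁ = dₖaₖ − mₖ, dₖ₊₁ = (n − mₖ₊₁²)/dₖ, aₖ₊₁ = ⌊(a₀+mₖ₊₁)/dₖ₊₁⌋:
  k=1: m=32, d=2, a=32
  k=2: m=32, d=1, a=64
d=1 and a=2a₀=64 at k=2, so the next step gives (m, d) = (32, 2) again — its k=1 value — and the period has length 2.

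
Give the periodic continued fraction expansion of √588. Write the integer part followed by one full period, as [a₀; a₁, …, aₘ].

a₀ = ⌊√588⌋ = 24.
With m₀=0, d₀=1 and mₖ₊₁ = dₖaₖ − mₖ, dₖ₊₁ = (n − mₖ₊₁²)/dₖ, aₖ₊₁ = ⌊(a₀+mₖ₊₁)/dₖ₊₁⌋:
  k=1: m=24, d=12, a=4
  k=2: m=24, d=1, a=48
d=1 and a=2a₀=48 at k=2, so the next step gives (m, d) = (24, 12) again — its k=1 value — and the period has length 2.

[24; 4, 48]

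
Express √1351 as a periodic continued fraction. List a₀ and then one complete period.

a₀ = ⌊√1351⌋ = 36.
With m₀=0, d₀=1 and mₖ₊₁ = dₖaₖ − mₖ, dₖ₊₁ = (n − mₖ₊₁²)/dₖ, aₖ₊₁ = ⌊(a₀+mₖ₊₁)/dₖ₊₁⌋:
  k=1: m=36, d=55, a=1
  k=2: m=19, d=18, a=3
  k=3: m=35, d=7, a=10
  k=4: m=35, d=18, a=3
  k=5: m=19, d=55, a=1
  k=6: m=36, d=1, a=72
d=1 and a=2a₀=72 at k=6, so the next step gives (m, d) = (36, 55) again — its k=1 value — and the period has length 6.

[36; 1, 3, 10, 3, 1, 72]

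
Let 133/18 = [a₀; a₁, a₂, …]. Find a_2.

1

133 = 7·18 + 7   →  a_0 = 7
18 = 2·7 + 4   →  a_1 = 2
7 = 1·4 + 3   →  a_2 = 1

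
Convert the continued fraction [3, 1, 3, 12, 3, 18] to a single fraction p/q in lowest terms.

10390/2767

Fold from the inside: start with 18/1.
  3 + 1/18 = 55/18
  12 + 18/55 = 678/55
  3 + 55/678 = 2089/678
  1 + 678/2089 = 2767/2089
  3 + 2089/2767 = 10390/2767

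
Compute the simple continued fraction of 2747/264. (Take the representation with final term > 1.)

2747 = 10·264 + 107
264 = 2·107 + 50
107 = 2·50 + 7
50 = 7·7 + 1
7 = 7·1 + 0  (stop)
So 2747/264 = [10; 2, 2, 7, 7].

[10; 2, 2, 7, 7]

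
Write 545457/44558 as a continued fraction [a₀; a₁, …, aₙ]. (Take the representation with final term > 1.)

[12; 4, 7, 9, 3, 2, 7, 3]

545457 = 12*44558 + 10761
44558 = 4*10761 + 1514
10761 = 7*1514 + 163
1514 = 9*163 + 47
163 = 3*47 + 22
47 = 2*22 + 3
22 = 7*3 + 1
3 = 3*1 + 0  (stop)
So 545457/44558 = [12; 4, 7, 9, 3, 2, 7, 3].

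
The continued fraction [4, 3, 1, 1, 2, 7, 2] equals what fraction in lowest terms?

Fold from the inside: start with 2/1.
  7 + 1/2 = 15/2
  2 + 2/15 = 32/15
  1 + 15/32 = 47/32
  1 + 32/47 = 79/47
  3 + 47/79 = 284/79
  4 + 79/284 = 1215/284

1215/284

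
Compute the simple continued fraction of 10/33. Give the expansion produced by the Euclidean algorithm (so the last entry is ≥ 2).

10 = 0*33 + 10
33 = 3*10 + 3
10 = 3*3 + 1
3 = 3*1 + 0  (stop)
So 10/33 = [0; 3, 3, 3].

[0; 3, 3, 3]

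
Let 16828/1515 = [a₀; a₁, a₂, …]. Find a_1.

16828 = 11·1515 + 163   →  a_0 = 11
1515 = 9·163 + 48   →  a_1 = 9

9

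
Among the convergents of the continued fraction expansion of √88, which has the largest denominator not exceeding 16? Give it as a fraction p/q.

75/8

√88 = [9; 2, 1, 1, 1, 2, 18, …] (period length 6).
Convergents:
  p_0/q_0 = 9/1
  p_1/q_1 = 19/2
  p_2/q_2 = 28/3
  p_3/q_3 = 47/5
  p_4/q_4 = 75/8
  p_5/q_5 = 197/21
q_4 = 8 ≤ 16 < 21 = q_5, so the answer is 75/8.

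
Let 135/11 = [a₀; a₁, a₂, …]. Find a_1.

3

135 = 12·11 + 3   →  a_0 = 12
11 = 3·3 + 2   →  a_1 = 3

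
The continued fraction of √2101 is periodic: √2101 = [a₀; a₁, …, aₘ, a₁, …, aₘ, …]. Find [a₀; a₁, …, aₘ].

a₀ = ⌊√2101⌋ = 45.
With m₀=0, d₀=1 and mₖ₊₁ = dₖaₖ − mₖ, dₖ₊₁ = (n − mₖ₊₁²)/dₖ, aₖ₊₁ = ⌊(a₀+mₖ₊₁)/dₖ₊₁⌋:
  k=1: m=45, d=76, a=1
  k=2: m=31, d=15, a=5
  k=3: m=44, d=11, a=8
  k=4: m=44, d=15, a=5
  k=5: m=31, d=76, a=1
  k=6: m=45, d=1, a=90
d=1 and a=2a₀=90 at k=6, so the next step gives (m, d) = (45, 76) again — its k=1 value — and the period has length 6.

[45; 1, 5, 8, 5, 1, 90]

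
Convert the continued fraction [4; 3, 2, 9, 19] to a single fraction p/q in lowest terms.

Using pₖ = aₖpₖ₋₁ + pₖ₋₂ and qₖ = aₖqₖ₋₁ + qₖ₋₂:
  k=0: a=4, p=4, q=1
  k=1: a=3, p=13, q=3
  k=2: a=2, p=30, q=7
  k=3: a=9, p=283, q=66
  k=4: a=19, p=5407, q=1261

5407/1261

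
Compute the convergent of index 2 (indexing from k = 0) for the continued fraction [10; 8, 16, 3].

Using pₖ = aₖpₖ₋₁ + pₖ₋₂, qₖ = aₖqₖ₋₁ + qₖ₋₂ (with p₋₁=1, p₋₂=0, q₋₁=0, q₋₂=1):
  k=0: a=10, p=10, q=1
  k=1: a=8, p=81, q=8
  k=2: a=16, p=1306, q=129

1306/129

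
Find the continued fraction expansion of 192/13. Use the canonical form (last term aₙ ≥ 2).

192 = 14*13 + 10
13 = 1*10 + 3
10 = 3*3 + 1
3 = 3*1 + 0  (stop)
So 192/13 = [14; 1, 3, 3].

[14; 1, 3, 3]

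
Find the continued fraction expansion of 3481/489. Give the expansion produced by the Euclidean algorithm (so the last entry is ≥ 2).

3481 = 7·489 + 58
489 = 8·58 + 25
58 = 2·25 + 8
25 = 3·8 + 1
8 = 8·1 + 0  (stop)
So 3481/489 = [7; 8, 2, 3, 8].

[7; 8, 2, 3, 8]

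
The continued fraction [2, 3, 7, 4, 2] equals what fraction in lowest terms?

Fold from the inside: start with 2/1.
  4 + 1/2 = 9/2
  7 + 2/9 = 65/9
  3 + 9/65 = 204/65
  2 + 65/204 = 473/204

473/204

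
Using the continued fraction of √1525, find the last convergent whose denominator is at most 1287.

√1525 = [39; 19, 1, 1, 19, 78, …] (period length 5).
Convergents:
  p_0/q_0 = 39/1
  p_1/q_1 = 742/19
  p_2/q_2 = 781/20
  p_3/q_3 = 1523/39
  p_4/q_4 = 29718/761
  p_5/q_5 = 2319527/59397
q_4 = 761 ≤ 1287 < 59397 = q_5, so the answer is 29718/761.

29718/761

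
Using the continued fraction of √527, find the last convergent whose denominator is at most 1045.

√527 = [22; 1, 21, 1, 44, …] (period length 4).
Convergents:
  p_0/q_0 = 22/1
  p_1/q_1 = 23/1
  p_2/q_2 = 505/22
  p_3/q_3 = 528/23
  p_4/q_4 = 23737/1034
  p_5/q_5 = 24265/1057
q_4 = 1034 ≤ 1045 < 1057 = q_5, so the answer is 23737/1034.

23737/1034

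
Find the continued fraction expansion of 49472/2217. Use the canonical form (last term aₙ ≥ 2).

[22; 3, 5, 1, 2, 13, 3]

49472 = 22·2217 + 698
2217 = 3·698 + 123
698 = 5·123 + 83
123 = 1·83 + 40
83 = 2·40 + 3
40 = 13·3 + 1
3 = 3·1 + 0  (stop)
So 49472/2217 = [22; 3, 5, 1, 2, 13, 3].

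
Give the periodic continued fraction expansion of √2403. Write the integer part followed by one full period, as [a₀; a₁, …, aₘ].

[49; 49, 98]

a₀ = ⌊√2403⌋ = 49.
With m₀=0, d₀=1 and mₖ₊₁ = dₖaₖ − mₖ, dₖ₊₁ = (n − mₖ₊₁²)/dₖ, aₖ₊₁ = ⌊(a₀+mₖ₊₁)/dₖ₊₁⌋:
  k=1: m=49, d=2, a=49
  k=2: m=49, d=1, a=98
d=1 and a=2a₀=98 at k=2, so the next step gives (m, d) = (49, 2) again — its k=1 value — and the period has length 2.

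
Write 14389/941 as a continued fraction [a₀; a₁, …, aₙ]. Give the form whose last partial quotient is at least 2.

14389 = 15·941 + 274
941 = 3·274 + 119
274 = 2·119 + 36
119 = 3·36 + 11
36 = 3·11 + 3
11 = 3·3 + 2
3 = 1·2 + 1
2 = 2·1 + 0  (stop)
So 14389/941 = [15; 3, 2, 3, 3, 3, 1, 2].

[15; 3, 2, 3, 3, 3, 1, 2]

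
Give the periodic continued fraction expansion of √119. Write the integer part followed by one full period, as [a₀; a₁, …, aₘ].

a₀ = ⌊√119⌋ = 10.
With m₀=0, d₀=1 and mₖ₊₁ = dₖaₖ − mₖ, dₖ₊₁ = (n − mₖ₊₁²)/dₖ, aₖ₊₁ = ⌊(a₀+mₖ₊₁)/dₖ₊₁⌋:
  k=1: m=10, d=19, a=1
  k=2: m=9, d=2, a=9
  k=3: m=9, d=19, a=1
  k=4: m=10, d=1, a=20
d=1 and a=2a₀=20 at k=4, so the next step gives (m, d) = (10, 19) again — its k=1 value — and the period has length 4.

[10; 1, 9, 1, 20]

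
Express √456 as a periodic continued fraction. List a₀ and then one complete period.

[21; 2, 1, 4, 1, 2, 42]

a₀ = ⌊√456⌋ = 21.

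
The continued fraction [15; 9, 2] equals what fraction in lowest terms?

Using pₖ = aₖpₖ₋₁ + pₖ₋₂ and qₖ = aₖqₖ₋₁ + qₖ₋₂:
  k=0: a=15, p=15, q=1
  k=1: a=9, p=136, q=9
  k=2: a=2, p=287, q=19

287/19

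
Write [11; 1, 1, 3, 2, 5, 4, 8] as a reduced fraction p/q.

34678/2999

Fold from the inside: start with 8/1.
  4 + 1/8 = 33/8
  5 + 8/33 = 173/33
  2 + 33/173 = 379/173
  3 + 173/379 = 1310/379
  1 + 379/1310 = 1689/1310
  1 + 1310/1689 = 2999/1689
  11 + 1689/2999 = 34678/2999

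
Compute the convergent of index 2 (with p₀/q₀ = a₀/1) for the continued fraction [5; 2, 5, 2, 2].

60/11

Using pₖ = aₖpₖ₋₁ + pₖ₋₂, qₖ = aₖqₖ₋₁ + qₖ₋₂ (with p₋₁=1, p₋₂=0, q₋₁=0, q₋₂=1):
  k=0: a=5, p=5, q=1
  k=1: a=2, p=11, q=2
  k=2: a=5, p=60, q=11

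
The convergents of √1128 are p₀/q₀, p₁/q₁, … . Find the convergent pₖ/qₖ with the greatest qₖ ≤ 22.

√1128 = [33; 1, 1, 2, 2, 2, 1, 1, 66, …] (period length 8).
Convergents:
  p_0/q_0 = 33/1
  p_1/q_1 = 34/1
  p_2/q_2 = 67/2
  p_3/q_3 = 168/5
  p_4/q_4 = 403/12
  p_5/q_5 = 974/29
q_4 = 12 ≤ 22 < 29 = q_5, so the answer is 403/12.

403/12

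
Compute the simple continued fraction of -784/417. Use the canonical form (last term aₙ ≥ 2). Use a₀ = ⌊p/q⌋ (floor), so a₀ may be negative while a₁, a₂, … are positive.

[-2; 8, 2, 1, 16]

-784 = -2·417 + 50
417 = 8·50 + 17
50 = 2·17 + 16
17 = 1·16 + 1
16 = 16·1 + 0  (stop)
So -784/417 = [-2; 8, 2, 1, 16].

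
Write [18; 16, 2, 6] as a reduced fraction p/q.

3865/214

Using pₖ = aₖpₖ₋₁ + pₖ₋₂ and qₖ = aₖqₖ₋₁ + qₖ₋₂:
  k=0: a=18, p=18, q=1
  k=1: a=16, p=289, q=16
  k=2: a=2, p=596, q=33
  k=3: a=6, p=3865, q=214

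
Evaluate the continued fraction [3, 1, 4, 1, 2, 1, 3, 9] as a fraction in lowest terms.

Using pₖ = aₖpₖ₋₁ + pₖ₋₂ and qₖ = aₖqₖ₋₁ + qₖ₋₂:
  k=0: a=3, p=3, q=1
  k=1: a=1, p=4, q=1
  k=2: a=4, p=19, q=5
  k=3: a=1, p=23, q=6
  k=4: a=2, p=65, q=17
  k=5: a=1, p=88, q=23
  k=6: a=3, p=329, q=86
  k=7: a=9, p=3049, q=797

3049/797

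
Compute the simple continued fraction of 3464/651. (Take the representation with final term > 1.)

3464 = 5*651 + 209
651 = 3*209 + 24
209 = 8*24 + 17
24 = 1*17 + 7
17 = 2*7 + 3
7 = 2*3 + 1
3 = 3*1 + 0  (stop)
So 3464/651 = [5; 3, 8, 1, 2, 2, 3].

[5; 3, 8, 1, 2, 2, 3]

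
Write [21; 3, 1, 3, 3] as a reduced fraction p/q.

Using pₖ = aₖpₖ₋₁ + pₖ₋₂ and qₖ = aₖqₖ₋₁ + qₖ₋₂:
  k=0: a=21, p=21, q=1
  k=1: a=3, p=64, q=3
  k=2: a=1, p=85, q=4
  k=3: a=3, p=319, q=15
  k=4: a=3, p=1042, q=49

1042/49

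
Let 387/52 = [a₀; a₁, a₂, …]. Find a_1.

387 = 7·52 + 23   →  a_0 = 7
52 = 2·23 + 6   →  a_1 = 2

2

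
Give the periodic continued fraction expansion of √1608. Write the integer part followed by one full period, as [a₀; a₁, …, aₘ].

[40; 10, 80]

a₀ = ⌊√1608⌋ = 40.
With m₀=0, d₀=1 and mₖ₊₁ = dₖaₖ − mₖ, dₖ₊₁ = (n − mₖ₊₁²)/dₖ, aₖ₊₁ = ⌊(a₀+mₖ₊₁)/dₖ₊₁⌋:
  k=1: m=40, d=8, a=10
  k=2: m=40, d=1, a=80
d=1 and a=2a₀=80 at k=2, so the next step gives (m, d) = (40, 8) again — its k=1 value — and the period has length 2.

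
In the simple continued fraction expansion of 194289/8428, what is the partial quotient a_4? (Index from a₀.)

194289 = 23·8428 + 445   →  a_0 = 23
8428 = 18·445 + 418   →  a_1 = 18
445 = 1·418 + 27   →  a_2 = 1
418 = 15·27 + 13   →  a_3 = 15
27 = 2·13 + 1   →  a_4 = 2

2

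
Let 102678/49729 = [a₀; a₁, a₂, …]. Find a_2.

2

102678 = 2·49729 + 3220   →  a_0 = 2
49729 = 15·3220 + 1429   →  a_1 = 15
3220 = 2·1429 + 362   →  a_2 = 2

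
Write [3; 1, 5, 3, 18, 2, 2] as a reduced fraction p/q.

6831/1778

Fold from the inside: start with 2/1.
  2 + 1/2 = 5/2
  18 + 2/5 = 92/5
  3 + 5/92 = 281/92
  5 + 92/281 = 1497/281
  1 + 281/1497 = 1778/1497
  3 + 1497/1778 = 6831/1778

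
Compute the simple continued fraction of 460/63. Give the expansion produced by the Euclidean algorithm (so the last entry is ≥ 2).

[7; 3, 3, 6]

460 = 7·63 + 19
63 = 3·19 + 6
19 = 3·6 + 1
6 = 6·1 + 0  (stop)
So 460/63 = [7; 3, 3, 6].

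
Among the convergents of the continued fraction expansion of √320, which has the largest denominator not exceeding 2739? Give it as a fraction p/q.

46063/2575

√320 = [17; 1, 7, 1, 34, …] (period length 4).
Convergents:
  p_0/q_0 = 17/1
  p_1/q_1 = 18/1
  p_2/q_2 = 143/8
  p_3/q_3 = 161/9
  p_4/q_4 = 5617/314
  p_5/q_5 = 5778/323
  p_6/q_6 = 46063/2575
  p_7/q_7 = 51841/2898
q_6 = 2575 ≤ 2739 < 2898 = q_7, so the answer is 46063/2575.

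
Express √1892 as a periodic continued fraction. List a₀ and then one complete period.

[43; 2, 86]

a₀ = ⌊√1892⌋ = 43.
With m₀=0, d₀=1 and mₖ₊₁ = dₖaₖ − mₖ, dₖ₊₁ = (n − mₖ₊₁²)/dₖ, aₖ₊₁ = ⌊(a₀+mₖ₊₁)/dₖ₊₁⌋:
  k=1: m=43, d=43, a=2
  k=2: m=43, d=1, a=86
d=1 and a=2a₀=86 at k=2, so the next step gives (m, d) = (43, 43) again — its k=1 value — and the period has length 2.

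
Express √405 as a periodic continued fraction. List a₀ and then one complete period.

a₀ = ⌊√405⌋ = 20.
With m₀=0, d₀=1 and mₖ₊₁ = dₖaₖ − mₖ, dₖ₊₁ = (n − mₖ₊₁²)/dₖ, aₖ₊₁ = ⌊(a₀+mₖ₊₁)/dₖ₊₁⌋:
  k=1: m=20, d=5, a=8
  k=2: m=20, d=1, a=40
d=1 and a=2a₀=40 at k=2, so the next step gives (m, d) = (20, 5) again — its k=1 value — and the period has length 2.

[20; 8, 40]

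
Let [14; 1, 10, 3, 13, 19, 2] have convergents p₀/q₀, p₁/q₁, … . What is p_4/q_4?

Using pₖ = aₖpₖ₋₁ + pₖ₋₂, qₖ = aₖqₖ₋₁ + qₖ₋₂ (with p₋₁=1, p₋₂=0, q₋₁=0, q₋₂=1):
  k=0: a=14, p=14, q=1
  k=1: a=1, p=15, q=1
  k=2: a=10, p=164, q=11
  k=3: a=3, p=507, q=34
  k=4: a=13, p=6755, q=453

6755/453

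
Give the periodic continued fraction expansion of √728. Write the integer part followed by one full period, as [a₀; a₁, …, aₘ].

a₀ = ⌊√728⌋ = 26.
With m₀=0, d₀=1 and mₖ₊₁ = dₖaₖ − mₖ, dₖ₊₁ = (n − mₖ₊₁²)/dₖ, aₖ₊₁ = ⌊(a₀+mₖ₊₁)/dₖ₊₁⌋:
  k=1: m=26, d=52, a=1
  k=2: m=26, d=1, a=52
d=1 and a=2a₀=52 at k=2, so the next step gives (m, d) = (26, 52) again — its k=1 value — and the period has length 2.

[26; 1, 52]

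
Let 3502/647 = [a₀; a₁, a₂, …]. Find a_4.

3502 = 5·647 + 267   →  a_0 = 5
647 = 2·267 + 113   →  a_1 = 2
267 = 2·113 + 41   →  a_2 = 2
113 = 2·41 + 31   →  a_3 = 2
41 = 1·31 + 10   →  a_4 = 1

1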